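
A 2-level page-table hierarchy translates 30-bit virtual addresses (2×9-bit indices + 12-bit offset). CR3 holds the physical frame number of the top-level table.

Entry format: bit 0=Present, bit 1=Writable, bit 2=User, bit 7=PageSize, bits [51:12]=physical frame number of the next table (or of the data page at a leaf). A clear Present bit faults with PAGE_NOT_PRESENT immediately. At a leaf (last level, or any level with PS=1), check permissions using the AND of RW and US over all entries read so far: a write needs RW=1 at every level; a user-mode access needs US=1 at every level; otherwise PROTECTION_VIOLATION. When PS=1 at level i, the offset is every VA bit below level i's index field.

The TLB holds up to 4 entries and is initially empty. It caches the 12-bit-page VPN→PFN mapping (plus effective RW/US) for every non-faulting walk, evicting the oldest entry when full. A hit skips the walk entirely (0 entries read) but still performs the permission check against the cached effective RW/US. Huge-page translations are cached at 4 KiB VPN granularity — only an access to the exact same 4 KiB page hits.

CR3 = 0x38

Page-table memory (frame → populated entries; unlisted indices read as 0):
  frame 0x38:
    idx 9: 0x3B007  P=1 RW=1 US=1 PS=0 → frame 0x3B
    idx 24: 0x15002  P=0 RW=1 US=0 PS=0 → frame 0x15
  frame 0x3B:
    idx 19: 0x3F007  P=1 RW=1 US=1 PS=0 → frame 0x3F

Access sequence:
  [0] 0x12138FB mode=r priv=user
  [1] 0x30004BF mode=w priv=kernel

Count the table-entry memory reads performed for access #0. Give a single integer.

Per-access translation:
#0 VA=0x12138FB (r,user):
  L0 @0x38[9] → 0x3B007  P=1,RW=1,US=1,PS=0
  L1 @0x3B[19] → 0x3F007  P=1,RW=1,US=1,PS=0
  → PA=0x3F8FB  (2 entries read)
#1 VA=0x30004BF (w,kernel):
  L0 @0x38[24] → 0x15002  P=0,RW=1,US=0,PS=0
  ⇒ fault: PAGE_NOT_PRESENT  — 1 lookups

Entries read for #0: 2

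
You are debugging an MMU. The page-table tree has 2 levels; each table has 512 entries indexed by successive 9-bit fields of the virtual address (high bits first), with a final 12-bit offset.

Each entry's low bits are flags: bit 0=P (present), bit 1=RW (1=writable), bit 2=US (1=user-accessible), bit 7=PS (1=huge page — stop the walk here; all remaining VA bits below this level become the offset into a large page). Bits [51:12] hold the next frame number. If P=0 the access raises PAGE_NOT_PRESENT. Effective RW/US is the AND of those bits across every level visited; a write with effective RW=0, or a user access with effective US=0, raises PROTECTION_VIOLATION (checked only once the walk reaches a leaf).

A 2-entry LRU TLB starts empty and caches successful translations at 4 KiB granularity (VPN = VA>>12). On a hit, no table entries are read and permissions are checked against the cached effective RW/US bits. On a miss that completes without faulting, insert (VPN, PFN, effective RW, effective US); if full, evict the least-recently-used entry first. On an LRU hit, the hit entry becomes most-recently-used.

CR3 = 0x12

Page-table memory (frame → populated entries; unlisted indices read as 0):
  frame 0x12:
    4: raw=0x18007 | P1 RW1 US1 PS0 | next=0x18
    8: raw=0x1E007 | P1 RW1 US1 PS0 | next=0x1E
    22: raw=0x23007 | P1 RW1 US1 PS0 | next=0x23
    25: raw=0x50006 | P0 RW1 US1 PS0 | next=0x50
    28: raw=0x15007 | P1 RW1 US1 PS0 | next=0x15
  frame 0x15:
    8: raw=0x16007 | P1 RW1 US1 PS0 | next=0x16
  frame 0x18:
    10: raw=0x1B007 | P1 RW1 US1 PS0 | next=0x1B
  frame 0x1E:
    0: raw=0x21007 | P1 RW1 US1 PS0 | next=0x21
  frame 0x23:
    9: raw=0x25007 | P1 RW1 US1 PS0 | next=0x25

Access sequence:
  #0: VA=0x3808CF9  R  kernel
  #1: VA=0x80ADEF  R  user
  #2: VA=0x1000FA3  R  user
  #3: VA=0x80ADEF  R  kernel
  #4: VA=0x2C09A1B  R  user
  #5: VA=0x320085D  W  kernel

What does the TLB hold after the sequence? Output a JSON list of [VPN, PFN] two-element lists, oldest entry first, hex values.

Trace:
#0 VA=0x3808CF9 (r,kernel):
  lvl0: tbl 0x12, slot 28 ⇒ 0x15007 (P1/RW1/US1/PS0)
  lvl1: tbl 0x15, slot 8 ⇒ 0x16007 (P1/RW1/US1/PS0)
  ✓ 0x16CF9  — 2 lookups
#1 VA=0x80ADEF (r,user):
  lvl0: tbl 0x12, slot 4 ⇒ 0x18007 (P1/RW1/US1/PS0)
  lvl1: tbl 0x18, slot 10 ⇒ 0x1B007 (P1/RW1/US1/PS0)
  ✓ 0x1BDEF  — 2 lookups
#2 VA=0x1000FA3 (r,user):
  lvl0: tbl 0x12, slot 8 ⇒ 0x1E007 (P1/RW1/US1/PS0)
  lvl1: tbl 0x1E, slot 0 ⇒ 0x21007 (P1/RW1/US1/PS0)
  ✓ 0x21FA3  — 2 lookups
#3 VA=0x80ADEF (r,kernel):
  TLB hit vpn=0x80A → PA=0x1BDEF
#4 VA=0x2C09A1B (r,user):
  lvl0: tbl 0x12, slot 22 ⇒ 0x23007 (P1/RW1/US1/PS0)
  lvl1: tbl 0x23, slot 9 ⇒ 0x25007 (P1/RW1/US1/PS0)
  ✓ 0x25A1B  — 2 lookups
#5 VA=0x320085D (w,kernel):
  lvl0: tbl 0x12, slot 25 ⇒ 0x50006 (P0/RW1/US1/PS0)
  → PAGE_NOT_PRESENT  (1 entries read)

TLB: [["0x80A", "0x1B"], ["0x2C09", "0x25"]]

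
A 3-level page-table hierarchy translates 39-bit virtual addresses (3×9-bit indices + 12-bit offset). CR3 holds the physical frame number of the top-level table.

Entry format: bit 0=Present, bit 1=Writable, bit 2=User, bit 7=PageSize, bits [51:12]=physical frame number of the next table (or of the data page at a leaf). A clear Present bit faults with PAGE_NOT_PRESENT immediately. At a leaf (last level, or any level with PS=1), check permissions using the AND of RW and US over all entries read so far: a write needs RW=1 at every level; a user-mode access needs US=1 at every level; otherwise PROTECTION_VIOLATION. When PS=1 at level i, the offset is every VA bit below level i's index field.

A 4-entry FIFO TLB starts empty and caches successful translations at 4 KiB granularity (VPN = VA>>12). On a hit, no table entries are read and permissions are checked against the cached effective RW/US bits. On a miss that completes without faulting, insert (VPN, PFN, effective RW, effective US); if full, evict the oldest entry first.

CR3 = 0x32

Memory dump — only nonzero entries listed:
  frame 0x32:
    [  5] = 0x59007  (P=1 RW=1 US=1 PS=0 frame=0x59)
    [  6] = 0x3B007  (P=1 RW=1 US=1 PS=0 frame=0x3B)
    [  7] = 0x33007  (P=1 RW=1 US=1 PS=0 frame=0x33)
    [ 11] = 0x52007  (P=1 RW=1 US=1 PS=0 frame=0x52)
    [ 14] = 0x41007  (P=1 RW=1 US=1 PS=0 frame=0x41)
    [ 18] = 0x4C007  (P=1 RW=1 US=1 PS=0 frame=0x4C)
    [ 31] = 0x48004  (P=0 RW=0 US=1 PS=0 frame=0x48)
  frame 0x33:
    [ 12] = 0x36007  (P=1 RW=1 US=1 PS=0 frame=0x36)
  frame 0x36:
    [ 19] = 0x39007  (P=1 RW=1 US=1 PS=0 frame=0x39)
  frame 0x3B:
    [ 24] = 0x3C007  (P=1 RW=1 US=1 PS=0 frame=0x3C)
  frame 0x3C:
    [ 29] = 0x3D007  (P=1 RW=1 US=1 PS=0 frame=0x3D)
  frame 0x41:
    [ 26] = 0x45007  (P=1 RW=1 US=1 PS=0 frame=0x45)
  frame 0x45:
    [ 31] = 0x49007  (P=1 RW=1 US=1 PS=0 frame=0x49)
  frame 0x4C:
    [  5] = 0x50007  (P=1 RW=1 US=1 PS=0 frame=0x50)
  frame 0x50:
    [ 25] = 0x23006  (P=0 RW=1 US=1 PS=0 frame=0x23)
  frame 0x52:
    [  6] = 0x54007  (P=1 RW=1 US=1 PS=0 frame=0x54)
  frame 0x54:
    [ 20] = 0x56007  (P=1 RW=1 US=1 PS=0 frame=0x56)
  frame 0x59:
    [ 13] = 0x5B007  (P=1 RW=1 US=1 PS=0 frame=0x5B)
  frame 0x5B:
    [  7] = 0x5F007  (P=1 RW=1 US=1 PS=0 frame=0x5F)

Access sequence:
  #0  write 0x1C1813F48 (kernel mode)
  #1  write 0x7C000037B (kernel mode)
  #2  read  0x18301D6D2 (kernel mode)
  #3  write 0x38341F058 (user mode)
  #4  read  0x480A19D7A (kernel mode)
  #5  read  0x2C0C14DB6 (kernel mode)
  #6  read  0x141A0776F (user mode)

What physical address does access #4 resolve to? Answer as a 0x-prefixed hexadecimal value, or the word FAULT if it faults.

Per-access translation:
#0 VA=0x1C1813F48 (w,kernel):
  [0] read 0x32 idx=7: raw=0x33007 flags P=1 W=1 U=1 S=0
  [1] read 0x33 idx=12: raw=0x36007 flags P=1 W=1 U=1 S=0
  [2] read 0x36 idx=19: raw=0x39007 flags P=1 W=1 U=1 S=0
  ⇒ phys 0x39F48  [3 reads]
#1 VA=0x7C000037B (w,kernel):
  [0] read 0x32 idx=31: raw=0x48004 flags P=0 W=0 U=1 S=0
  ⇒ fault: PAGE_NOT_PRESENT  — 1 lookups
#2 VA=0x18301D6D2 (r,kernel):
  [0] read 0x32 idx=6: raw=0x3B007 flags P=1 W=1 U=1 S=0
  [1] read 0x3B idx=24: raw=0x3C007 flags P=1 W=1 U=1 S=0
  [2] read 0x3C idx=29: raw=0x3D007 flags P=1 W=1 U=1 S=0
  ⇒ phys 0x3D6D2  [3 reads]
#3 VA=0x38341F058 (w,user):
  [0] read 0x32 idx=14: raw=0x41007 flags P=1 W=1 U=1 S=0
  [1] read 0x41 idx=26: raw=0x45007 flags P=1 W=1 U=1 S=0
  [2] read 0x45 idx=31: raw=0x49007 flags P=1 W=1 U=1 S=0
  ⇒ phys 0x49058  [3 reads]
#4 VA=0x480A19D7A (r,kernel):
  [0] read 0x32 idx=18: raw=0x4C007 flags P=1 W=1 U=1 S=0
  [1] read 0x4C idx=5: raw=0x50007 flags P=1 W=1 U=1 S=0
  [2] read 0x50 idx=25: raw=0x23006 flags P=0 W=1 U=1 S=0
  ⇒ fault: PAGE_NOT_PRESENT  — 3 lookups
#5 VA=0x2C0C14DB6 (r,kernel):
  [0] read 0x32 idx=11: raw=0x52007 flags P=1 W=1 U=1 S=0
  [1] read 0x52 idx=6: raw=0x54007 flags P=1 W=1 U=1 S=0
  [2] read 0x54 idx=20: raw=0x56007 flags P=1 W=1 U=1 S=0
  ⇒ phys 0x56DB6  [3 reads]
#6 VA=0x141A0776F (r,user):
  [0] read 0x32 idx=5: raw=0x59007 flags P=1 W=1 U=1 S=0
  [1] read 0x59 idx=13: raw=0x5B007 flags P=1 W=1 U=1 S=0
  [2] read 0x5B idx=7: raw=0x5F007 flags P=1 W=1 U=1 S=0
  ⇒ phys 0x5F76F  [3 reads]

Access #4 PA: FAULT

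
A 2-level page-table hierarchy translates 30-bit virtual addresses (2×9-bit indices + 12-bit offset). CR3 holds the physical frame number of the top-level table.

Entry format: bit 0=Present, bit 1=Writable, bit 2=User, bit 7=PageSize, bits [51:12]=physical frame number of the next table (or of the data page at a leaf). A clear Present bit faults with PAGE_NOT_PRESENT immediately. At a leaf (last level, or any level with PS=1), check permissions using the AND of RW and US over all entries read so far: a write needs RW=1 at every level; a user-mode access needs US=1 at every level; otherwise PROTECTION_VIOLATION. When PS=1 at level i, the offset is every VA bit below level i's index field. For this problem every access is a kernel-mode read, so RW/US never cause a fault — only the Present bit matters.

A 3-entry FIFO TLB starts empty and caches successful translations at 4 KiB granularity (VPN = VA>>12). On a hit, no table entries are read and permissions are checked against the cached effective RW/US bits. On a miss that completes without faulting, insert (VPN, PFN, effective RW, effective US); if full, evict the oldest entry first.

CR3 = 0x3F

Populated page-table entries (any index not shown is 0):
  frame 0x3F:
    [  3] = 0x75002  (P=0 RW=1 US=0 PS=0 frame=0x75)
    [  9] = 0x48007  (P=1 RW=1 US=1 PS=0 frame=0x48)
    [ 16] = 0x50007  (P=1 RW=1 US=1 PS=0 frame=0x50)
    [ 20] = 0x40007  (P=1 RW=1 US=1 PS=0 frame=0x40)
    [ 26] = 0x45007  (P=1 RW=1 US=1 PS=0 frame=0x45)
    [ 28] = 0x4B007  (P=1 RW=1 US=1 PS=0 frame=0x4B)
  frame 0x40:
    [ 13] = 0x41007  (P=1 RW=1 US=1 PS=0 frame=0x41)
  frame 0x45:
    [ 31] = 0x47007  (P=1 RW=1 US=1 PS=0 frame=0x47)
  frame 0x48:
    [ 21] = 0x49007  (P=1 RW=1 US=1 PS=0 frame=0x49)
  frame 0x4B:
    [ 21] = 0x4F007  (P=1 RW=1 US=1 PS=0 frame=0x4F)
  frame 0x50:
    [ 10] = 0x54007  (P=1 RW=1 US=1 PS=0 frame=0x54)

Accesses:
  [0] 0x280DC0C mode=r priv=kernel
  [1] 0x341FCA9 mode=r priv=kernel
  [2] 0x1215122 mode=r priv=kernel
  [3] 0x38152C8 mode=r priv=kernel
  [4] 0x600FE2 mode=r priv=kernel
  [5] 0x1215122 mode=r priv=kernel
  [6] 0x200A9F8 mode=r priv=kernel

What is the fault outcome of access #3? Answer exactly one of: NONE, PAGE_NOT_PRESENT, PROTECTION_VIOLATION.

Walk each access:
#0 VA=0x280DC0C (r,kernel):
  L0 @0x3F[20] → 0x40007  P=1,RW=1,US=1,PS=0
  L1 @0x40[13] → 0x41007  P=1,RW=1,US=1,PS=0
  → PA=0x41C0C  (2 entries read)
#1 VA=0x341FCA9 (r,kernel):
  L0 @0x3F[26] → 0x45007  P=1,RW=1,US=1,PS=0
  L1 @0x45[31] → 0x47007  P=1,RW=1,US=1,PS=0
  → PA=0x47CA9  (2 entries read)
#2 VA=0x1215122 (r,kernel):
  L0 @0x3F[9] → 0x48007  P=1,RW=1,US=1,PS=0
  L1 @0x48[21] → 0x49007  P=1,RW=1,US=1,PS=0
  → PA=0x49122  (2 entries read)
#3 VA=0x38152C8 (r,kernel):
  L0 @0x3F[28] → 0x4B007  P=1,RW=1,US=1,PS=0
  L1 @0x4B[21] → 0x4F007  P=1,RW=1,US=1,PS=0
  → PA=0x4F2C8  (2 entries read)
#4 VA=0x600FE2 (r,kernel):
  L0 @0x3F[3] → 0x75002  P=0,RW=1,US=0,PS=0
  → PAGE_NOT_PRESENT  (1 entries read)
#5 VA=0x1215122 (r,kernel):
  TLB hit vpn=0x1215 → PA=0x49122
#6 VA=0x200A9F8 (r,kernel):
  L0 @0x3F[16] → 0x50007  P=1,RW=1,US=1,PS=0
  L1 @0x50[10] → 0x54007  P=1,RW=1,US=1,PS=0
  → PA=0x549F8  (2 entries read)

Access #3 fault: NONE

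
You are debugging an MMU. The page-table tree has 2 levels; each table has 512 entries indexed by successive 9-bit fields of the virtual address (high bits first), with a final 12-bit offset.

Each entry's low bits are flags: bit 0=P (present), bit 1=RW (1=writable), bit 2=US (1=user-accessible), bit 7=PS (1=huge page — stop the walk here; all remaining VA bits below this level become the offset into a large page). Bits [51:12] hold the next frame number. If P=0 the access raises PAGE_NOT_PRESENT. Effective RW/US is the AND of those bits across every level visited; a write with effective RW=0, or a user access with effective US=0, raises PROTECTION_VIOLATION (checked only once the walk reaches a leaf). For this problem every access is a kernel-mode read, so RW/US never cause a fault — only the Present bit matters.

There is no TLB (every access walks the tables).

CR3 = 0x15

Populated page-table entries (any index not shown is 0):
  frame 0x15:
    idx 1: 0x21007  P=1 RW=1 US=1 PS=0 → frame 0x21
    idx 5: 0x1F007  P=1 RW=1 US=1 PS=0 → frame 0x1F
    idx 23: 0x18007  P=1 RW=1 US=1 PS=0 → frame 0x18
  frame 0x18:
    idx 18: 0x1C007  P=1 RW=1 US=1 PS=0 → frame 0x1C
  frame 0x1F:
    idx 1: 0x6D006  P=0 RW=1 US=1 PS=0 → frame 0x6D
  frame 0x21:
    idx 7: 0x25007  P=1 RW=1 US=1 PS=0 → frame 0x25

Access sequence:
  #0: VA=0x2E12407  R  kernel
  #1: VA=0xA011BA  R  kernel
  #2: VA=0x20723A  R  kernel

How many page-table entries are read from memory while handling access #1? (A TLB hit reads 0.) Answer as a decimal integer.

Walk each access:
#0 VA=0x2E12407 (r,kernel):
  [0] read 0x15 idx=23: raw=0x18007 flags P=1 W=1 U=1 S=0
  [1] read 0x18 idx=18: raw=0x1C007 flags P=1 W=1 U=1 S=0
  ⇒ phys 0x1C407  [2 reads]
#1 VA=0xA011BA (r,kernel):
  [0] read 0x15 idx=5: raw=0x1F007 flags P=1 W=1 U=1 S=0
  [1] read 0x1F idx=1: raw=0x6D006 flags P=0 W=1 U=1 S=0
  → PAGE_NOT_PRESENT  (2 entries read)
#2 VA=0x20723A (r,kernel):
  [0] read 0x15 idx=1: raw=0x21007 flags P=1 W=1 U=1 S=0
  [1] read 0x21 idx=7: raw=0x25007 flags P=1 W=1 U=1 S=0
  ⇒ phys 0x2523A  [2 reads]

Entries read for #1: 2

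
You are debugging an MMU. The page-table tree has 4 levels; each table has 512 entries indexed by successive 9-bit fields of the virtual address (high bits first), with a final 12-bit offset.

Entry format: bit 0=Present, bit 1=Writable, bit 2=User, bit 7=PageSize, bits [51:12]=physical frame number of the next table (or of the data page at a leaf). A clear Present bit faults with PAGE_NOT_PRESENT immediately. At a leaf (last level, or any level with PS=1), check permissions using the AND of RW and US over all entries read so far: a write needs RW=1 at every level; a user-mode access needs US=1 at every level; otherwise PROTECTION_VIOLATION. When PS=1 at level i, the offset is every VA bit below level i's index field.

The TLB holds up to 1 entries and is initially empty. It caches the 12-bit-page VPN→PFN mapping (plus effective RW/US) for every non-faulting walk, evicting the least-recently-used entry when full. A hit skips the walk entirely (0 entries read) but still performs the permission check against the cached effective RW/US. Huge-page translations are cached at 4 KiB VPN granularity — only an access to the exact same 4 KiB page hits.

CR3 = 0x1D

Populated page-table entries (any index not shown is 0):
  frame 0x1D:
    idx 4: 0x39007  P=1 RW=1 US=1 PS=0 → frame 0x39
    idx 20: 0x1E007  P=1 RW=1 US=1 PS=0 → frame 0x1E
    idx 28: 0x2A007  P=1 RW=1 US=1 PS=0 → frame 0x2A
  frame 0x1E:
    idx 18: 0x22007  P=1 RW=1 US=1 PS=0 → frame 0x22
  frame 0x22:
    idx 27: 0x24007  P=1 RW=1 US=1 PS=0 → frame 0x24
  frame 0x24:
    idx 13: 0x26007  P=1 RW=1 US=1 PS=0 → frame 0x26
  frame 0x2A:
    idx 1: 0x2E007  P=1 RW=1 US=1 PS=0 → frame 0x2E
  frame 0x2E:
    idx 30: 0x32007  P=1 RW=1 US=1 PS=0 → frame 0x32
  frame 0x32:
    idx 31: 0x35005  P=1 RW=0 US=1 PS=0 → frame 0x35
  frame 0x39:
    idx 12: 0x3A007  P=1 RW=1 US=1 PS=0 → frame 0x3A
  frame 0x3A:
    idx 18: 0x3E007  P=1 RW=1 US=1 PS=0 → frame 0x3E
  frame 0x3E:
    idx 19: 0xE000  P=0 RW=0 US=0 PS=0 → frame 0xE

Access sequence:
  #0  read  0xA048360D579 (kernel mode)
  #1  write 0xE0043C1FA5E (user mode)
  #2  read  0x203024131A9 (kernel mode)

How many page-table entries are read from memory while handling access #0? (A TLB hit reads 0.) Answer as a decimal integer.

Trace:
#0 VA=0xA048360D579 (r,kernel):
  [0] read 0x1D idx=20: raw=0x1E007 flags P=1 W=1 U=1 S=0
  [1] read 0x1E idx=18: raw=0x22007 flags P=1 W=1 U=1 S=0
  [2] read 0x22 idx=27: raw=0x24007 flags P=1 W=1 U=1 S=0
  [3] read 0x24 idx=13: raw=0x26007 flags P=1 W=1 U=1 S=0
  → PA=0x26579  (4 entries read)
#1 VA=0xE0043C1FA5E (w,user):
  [0] read 0x1D idx=28: raw=0x2A007 flags P=1 W=1 U=1 S=0
  [1] read 0x2A idx=1: raw=0x2E007 flags P=1 W=1 U=1 S=0
  [2] read 0x2E idx=30: raw=0x32007 flags P=1 W=1 U=1 S=0
  [3] read 0x32 idx=31: raw=0x35005 flags P=1 W=0 U=1 S=0
  → PROTECTION_VIOLATION  (4 entries read)
#2 VA=0x203024131A9 (r,kernel):
  [0] read 0x1D idx=4: raw=0x39007 flags P=1 W=1 U=1 S=0
  [1] read 0x39 idx=12: raw=0x3A007 flags P=1 W=1 U=1 S=0
  [2] read 0x3A idx=18: raw=0x3E007 flags P=1 W=1 U=1 S=0
  [3] read 0x3E idx=19: raw=0xE000 flags P=0 W=0 U=0 S=0
  → PAGE_NOT_PRESENT  (4 entries read)

Entries read for #0: 4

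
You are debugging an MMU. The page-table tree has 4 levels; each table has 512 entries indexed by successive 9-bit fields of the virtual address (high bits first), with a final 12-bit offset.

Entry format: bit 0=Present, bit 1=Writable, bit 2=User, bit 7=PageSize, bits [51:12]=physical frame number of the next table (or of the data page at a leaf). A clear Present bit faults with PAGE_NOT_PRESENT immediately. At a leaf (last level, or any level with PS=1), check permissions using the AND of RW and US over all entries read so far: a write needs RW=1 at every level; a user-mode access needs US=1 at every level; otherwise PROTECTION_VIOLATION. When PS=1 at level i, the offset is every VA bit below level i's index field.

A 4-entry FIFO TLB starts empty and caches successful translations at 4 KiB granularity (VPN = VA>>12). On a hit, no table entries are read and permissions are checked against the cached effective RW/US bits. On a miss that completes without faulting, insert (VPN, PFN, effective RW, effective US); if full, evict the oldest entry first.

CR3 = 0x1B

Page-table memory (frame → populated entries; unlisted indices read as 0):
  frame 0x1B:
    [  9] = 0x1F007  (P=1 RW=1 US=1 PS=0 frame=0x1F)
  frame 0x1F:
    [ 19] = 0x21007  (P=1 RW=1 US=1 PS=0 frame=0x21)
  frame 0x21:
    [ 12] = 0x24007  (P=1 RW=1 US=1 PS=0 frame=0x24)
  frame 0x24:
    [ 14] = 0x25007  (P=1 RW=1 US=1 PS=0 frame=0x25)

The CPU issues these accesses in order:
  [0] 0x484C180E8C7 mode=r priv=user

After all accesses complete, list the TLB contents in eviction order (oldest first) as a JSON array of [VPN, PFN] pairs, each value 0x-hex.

Per-access translation:
#0 VA=0x484C180E8C7 (r,user):
  [0] read 0x1B idx=9: raw=0x1F007 flags P=1 W=1 U=1 S=0
  [1] read 0x1F idx=19: raw=0x21007 flags P=1 W=1 U=1 S=0
  [2] read 0x21 idx=12: raw=0x24007 flags P=1 W=1 U=1 S=0
  [3] read 0x24 idx=14: raw=0x25007 flags P=1 W=1 U=1 S=0
  ✓ 0x258C7  — 4 lookups

TLB: [["0x484C180E", "0x25"]]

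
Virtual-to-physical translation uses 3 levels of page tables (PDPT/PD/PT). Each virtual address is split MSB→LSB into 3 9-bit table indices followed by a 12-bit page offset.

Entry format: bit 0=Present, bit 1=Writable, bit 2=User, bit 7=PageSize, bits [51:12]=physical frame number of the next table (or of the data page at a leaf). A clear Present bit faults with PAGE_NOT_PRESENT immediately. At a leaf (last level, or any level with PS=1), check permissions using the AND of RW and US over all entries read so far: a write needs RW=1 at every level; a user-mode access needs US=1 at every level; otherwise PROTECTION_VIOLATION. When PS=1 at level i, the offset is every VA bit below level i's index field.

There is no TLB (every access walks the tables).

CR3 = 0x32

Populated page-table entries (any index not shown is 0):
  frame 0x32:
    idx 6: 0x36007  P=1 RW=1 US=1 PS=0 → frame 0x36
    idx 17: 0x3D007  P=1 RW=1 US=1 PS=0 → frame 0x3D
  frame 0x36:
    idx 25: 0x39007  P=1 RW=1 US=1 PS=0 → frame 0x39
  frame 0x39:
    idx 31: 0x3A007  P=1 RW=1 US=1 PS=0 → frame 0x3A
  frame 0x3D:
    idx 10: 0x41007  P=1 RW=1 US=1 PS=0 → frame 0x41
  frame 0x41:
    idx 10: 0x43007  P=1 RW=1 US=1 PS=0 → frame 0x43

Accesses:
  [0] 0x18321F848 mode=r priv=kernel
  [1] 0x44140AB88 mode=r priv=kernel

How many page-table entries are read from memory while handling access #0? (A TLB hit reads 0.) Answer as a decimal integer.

Per-access translation:
#0 VA=0x18321F848 (r,kernel):
  L0 @0x32[6] → 0x36007  P=1,RW=1,US=1,PS=0
  L1 @0x36[25] → 0x39007  P=1,RW=1,US=1,PS=0
  L2 @0x39[31] → 0x3A007  P=1,RW=1,US=1,PS=0
  ⇒ phys 0x3A848  [3 reads]
#1 VA=0x44140AB88 (r,kernel):
  L0 @0x32[17] → 0x3D007  P=1,RW=1,US=1,PS=0
  L1 @0x3D[10] → 0x41007  P=1,RW=1,US=1,PS=0
  L2 @0x41[10] → 0x43007  P=1,RW=1,US=1,PS=0
  ⇒ phys 0x43B88  [3 reads]

Entries read for #0: 3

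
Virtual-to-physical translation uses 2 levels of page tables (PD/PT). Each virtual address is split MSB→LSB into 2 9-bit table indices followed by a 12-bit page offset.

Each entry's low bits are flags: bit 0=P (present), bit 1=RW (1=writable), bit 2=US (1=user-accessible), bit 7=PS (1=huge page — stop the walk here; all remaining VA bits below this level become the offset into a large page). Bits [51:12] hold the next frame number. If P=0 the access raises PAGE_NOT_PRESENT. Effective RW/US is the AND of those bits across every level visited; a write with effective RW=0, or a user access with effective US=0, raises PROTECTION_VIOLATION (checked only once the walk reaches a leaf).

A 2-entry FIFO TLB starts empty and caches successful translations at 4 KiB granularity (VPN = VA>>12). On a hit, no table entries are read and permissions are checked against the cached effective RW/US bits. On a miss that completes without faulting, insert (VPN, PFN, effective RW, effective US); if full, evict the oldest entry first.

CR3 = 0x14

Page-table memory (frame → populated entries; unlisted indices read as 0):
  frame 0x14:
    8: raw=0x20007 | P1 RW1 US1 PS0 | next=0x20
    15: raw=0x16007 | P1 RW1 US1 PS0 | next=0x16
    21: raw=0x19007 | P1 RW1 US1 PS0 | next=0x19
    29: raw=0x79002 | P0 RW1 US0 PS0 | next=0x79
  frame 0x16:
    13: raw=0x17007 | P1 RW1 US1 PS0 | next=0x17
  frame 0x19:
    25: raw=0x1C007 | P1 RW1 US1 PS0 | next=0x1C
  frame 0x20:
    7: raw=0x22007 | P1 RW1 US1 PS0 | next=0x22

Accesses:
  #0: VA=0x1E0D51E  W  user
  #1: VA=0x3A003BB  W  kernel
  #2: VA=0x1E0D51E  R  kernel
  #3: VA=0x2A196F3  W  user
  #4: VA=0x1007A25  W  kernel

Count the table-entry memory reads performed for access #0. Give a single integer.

Trace:
#0 VA=0x1E0D51E (w,user):
  lvl0: tbl 0x14, slot 15 ⇒ 0x16007 (P1/RW1/US1/PS0)
  lvl1: tbl 0x16, slot 13 ⇒ 0x17007 (P1/RW1/US1/PS0)
  ⇒ phys 0x1751E  [2 reads]
#1 VA=0x3A003BB (w,kernel):
  lvl0: tbl 0x14, slot 29 ⇒ 0x79002 (P0/RW1/US0/PS0)
  ⇒ fault: PAGE_NOT_PRESENT  — 1 lookups
#2 VA=0x1E0D51E (r,kernel):
  TLB hit vpn=0x1E0D → PA=0x1751E
#3 VA=0x2A196F3 (w,user):
  lvl0: tbl 0x14, slot 21 ⇒ 0x19007 (P1/RW1/US1/PS0)
  lvl1: tbl 0x19, slot 25 ⇒ 0x1C007 (P1/RW1/US1/PS0)
  ⇒ phys 0x1C6F3  [2 reads]
#4 VA=0x1007A25 (w,kernel):
  lvl0: tbl 0x14, slot 8 ⇒ 0x20007 (P1/RW1/US1/PS0)
  lvl1: tbl 0x20, slot 7 ⇒ 0x22007 (P1/RW1/US1/PS0)
  ⇒ phys 0x22A25  [2 reads]

Entries read for #0: 2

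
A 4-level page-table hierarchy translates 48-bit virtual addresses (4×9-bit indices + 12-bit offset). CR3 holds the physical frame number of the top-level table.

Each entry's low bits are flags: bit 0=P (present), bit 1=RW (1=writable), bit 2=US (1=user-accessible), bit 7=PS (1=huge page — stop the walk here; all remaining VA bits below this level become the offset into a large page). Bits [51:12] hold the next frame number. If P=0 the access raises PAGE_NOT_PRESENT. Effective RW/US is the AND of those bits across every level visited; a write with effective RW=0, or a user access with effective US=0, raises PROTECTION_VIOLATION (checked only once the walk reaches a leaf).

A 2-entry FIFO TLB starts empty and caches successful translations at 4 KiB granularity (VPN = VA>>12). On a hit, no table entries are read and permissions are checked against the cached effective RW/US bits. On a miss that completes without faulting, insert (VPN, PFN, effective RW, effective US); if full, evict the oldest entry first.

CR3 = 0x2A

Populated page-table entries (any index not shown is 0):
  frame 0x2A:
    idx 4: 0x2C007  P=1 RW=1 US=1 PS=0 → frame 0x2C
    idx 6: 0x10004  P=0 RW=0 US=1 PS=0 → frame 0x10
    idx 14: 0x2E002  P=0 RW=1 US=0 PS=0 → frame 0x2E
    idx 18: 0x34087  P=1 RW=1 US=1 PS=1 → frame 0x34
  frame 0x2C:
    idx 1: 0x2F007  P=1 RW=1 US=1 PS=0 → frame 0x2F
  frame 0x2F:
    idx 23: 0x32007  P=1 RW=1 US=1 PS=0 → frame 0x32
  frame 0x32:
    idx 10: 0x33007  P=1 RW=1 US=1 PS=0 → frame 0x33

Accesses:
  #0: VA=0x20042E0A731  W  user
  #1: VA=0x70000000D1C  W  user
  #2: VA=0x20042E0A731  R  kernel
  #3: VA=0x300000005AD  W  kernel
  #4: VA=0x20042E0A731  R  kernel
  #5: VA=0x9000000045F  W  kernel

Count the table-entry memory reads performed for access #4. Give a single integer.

Walk each access:
#0 VA=0x20042E0A731 (w,user):
  L0 @0x2A[4] → 0x2C007  P=1,RW=1,US=1,PS=0
  L1 @0x2C[1] → 0x2F007  P=1,RW=1,US=1,PS=0
  L2 @0x2F[23] → 0x32007  P=1,RW=1,US=1,PS=0
  L3 @0x32[10] → 0x33007  P=1,RW=1,US=1,PS=0
  ✓ 0x33731  — 4 lookups
#1 VA=0x70000000D1C (w,user):
  L0 @0x2A[14] → 0x2E002  P=0,RW=1,US=0,PS=0
  ⇒ fault: PAGE_NOT_PRESENT  — 1 lookups
#2 VA=0x20042E0A731 (r,kernel):
  TLB hit vpn=0x20042E0A → PA=0x33731
#3 VA=0x300000005AD (w,kernel):
  L0 @0x2A[6] → 0x10004  P=0,RW=0,US=1,PS=0
  ⇒ fault: PAGE_NOT_PRESENT  — 1 lookups
#4 VA=0x20042E0A731 (r,kernel):
  TLB hit vpn=0x20042E0A → PA=0x33731
#5 VA=0x9000000045F (w,kernel):
  L0 @0x2A[18] → 0x34087  P=1,RW=1,US=1,PS=1
  ✓ 0x3445F (huge @L0)  — 1 lookups

Entries read for #4: 0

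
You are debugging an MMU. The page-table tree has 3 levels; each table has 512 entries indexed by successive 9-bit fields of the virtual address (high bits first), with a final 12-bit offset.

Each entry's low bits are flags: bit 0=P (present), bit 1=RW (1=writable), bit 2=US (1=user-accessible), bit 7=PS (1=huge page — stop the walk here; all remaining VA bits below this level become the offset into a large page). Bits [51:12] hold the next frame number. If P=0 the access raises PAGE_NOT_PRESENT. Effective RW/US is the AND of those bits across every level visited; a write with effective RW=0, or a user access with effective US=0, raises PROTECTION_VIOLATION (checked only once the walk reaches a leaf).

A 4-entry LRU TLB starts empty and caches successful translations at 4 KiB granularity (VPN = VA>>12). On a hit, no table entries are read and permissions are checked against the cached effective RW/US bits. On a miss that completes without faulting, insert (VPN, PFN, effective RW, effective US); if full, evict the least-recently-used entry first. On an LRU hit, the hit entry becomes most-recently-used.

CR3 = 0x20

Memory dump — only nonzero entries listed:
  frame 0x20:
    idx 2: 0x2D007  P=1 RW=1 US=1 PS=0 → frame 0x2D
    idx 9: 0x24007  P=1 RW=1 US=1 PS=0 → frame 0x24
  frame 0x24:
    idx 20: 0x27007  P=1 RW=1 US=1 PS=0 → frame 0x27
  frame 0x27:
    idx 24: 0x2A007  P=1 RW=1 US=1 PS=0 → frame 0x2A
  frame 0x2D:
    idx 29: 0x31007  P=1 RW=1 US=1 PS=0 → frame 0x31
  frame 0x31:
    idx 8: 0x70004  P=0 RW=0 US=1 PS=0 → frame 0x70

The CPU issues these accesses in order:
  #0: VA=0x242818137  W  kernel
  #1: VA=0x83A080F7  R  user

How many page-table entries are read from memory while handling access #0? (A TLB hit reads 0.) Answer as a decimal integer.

Walk each access:
#0 VA=0x242818137 (w,kernel):
  L0: frame=0x20 idx=9 entry=0x24007 [P=1 RW=1 US=1 PS=0]
  L1: frame=0x24 idx=20 entry=0x27007 [P=1 RW=1 US=1 PS=0]
  L2: frame=0x27 idx=24 entry=0x2A007 [P=1 RW=1 US=1 PS=0]
  ⇒ phys 0x2A137  [3 reads]
#1 VA=0x83A080F7 (r,user):
  L0: frame=0x20 idx=2 entry=0x2D007 [P=1 RW=1 US=1 PS=0]
  L1: frame=0x2D idx=29 entry=0x31007 [P=1 RW=1 US=1 PS=0]
  L2: frame=0x31 idx=8 entry=0x70004 [P=0 RW=0 US=1 PS=0]
  ⇒ fault: PAGE_NOT_PRESENT  — 3 lookups

Entries read for #0: 3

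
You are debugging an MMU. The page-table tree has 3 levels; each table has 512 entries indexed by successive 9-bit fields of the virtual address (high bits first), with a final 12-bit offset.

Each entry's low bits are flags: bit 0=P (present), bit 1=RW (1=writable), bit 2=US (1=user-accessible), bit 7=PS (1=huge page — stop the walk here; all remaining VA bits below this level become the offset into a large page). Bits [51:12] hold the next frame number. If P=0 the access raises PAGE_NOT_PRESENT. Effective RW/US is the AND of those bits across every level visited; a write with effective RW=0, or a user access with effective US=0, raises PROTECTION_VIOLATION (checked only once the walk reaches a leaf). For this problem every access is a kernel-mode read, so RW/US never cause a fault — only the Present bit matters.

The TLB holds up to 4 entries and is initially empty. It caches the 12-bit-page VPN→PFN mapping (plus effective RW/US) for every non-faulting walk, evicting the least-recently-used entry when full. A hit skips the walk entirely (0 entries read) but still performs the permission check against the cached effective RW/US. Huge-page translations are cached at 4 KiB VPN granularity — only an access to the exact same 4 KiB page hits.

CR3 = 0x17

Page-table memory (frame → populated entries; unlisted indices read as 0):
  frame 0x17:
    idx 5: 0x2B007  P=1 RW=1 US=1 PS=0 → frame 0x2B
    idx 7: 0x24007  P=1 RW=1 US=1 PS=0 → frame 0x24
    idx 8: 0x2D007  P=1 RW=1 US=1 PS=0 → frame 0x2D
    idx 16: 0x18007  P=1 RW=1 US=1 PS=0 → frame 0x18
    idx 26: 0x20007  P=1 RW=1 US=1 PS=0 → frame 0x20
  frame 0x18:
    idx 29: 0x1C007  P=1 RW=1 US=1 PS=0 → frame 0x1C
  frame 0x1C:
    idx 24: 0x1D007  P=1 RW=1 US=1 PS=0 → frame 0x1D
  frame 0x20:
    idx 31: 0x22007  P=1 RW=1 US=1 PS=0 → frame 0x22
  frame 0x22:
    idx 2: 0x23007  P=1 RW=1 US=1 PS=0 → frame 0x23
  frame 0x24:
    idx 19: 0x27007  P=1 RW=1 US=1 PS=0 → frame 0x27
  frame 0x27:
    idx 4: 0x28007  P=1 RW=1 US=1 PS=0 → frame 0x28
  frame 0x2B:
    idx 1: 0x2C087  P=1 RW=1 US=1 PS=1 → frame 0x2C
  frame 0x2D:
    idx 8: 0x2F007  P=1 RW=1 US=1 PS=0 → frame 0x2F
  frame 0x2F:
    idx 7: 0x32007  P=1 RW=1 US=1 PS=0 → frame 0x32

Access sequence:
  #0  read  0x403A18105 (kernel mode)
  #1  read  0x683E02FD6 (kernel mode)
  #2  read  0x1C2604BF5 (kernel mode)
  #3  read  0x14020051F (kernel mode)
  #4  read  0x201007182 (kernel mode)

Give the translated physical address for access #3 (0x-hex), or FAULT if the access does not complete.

Walk each access:
#0 VA=0x403A18105 (r,kernel):
  L0 @0x17[16] → 0x18007  P=1,RW=1,US=1,PS=0
  L1 @0x18[29] → 0x1C007  P=1,RW=1,US=1,PS=0
  L2 @0x1C[24] → 0x1D007  P=1,RW=1,US=1,PS=0
  ✓ 0x1D105  — 3 lookups
#1 VA=0x683E02FD6 (r,kernel):
  L0 @0x17[26] → 0x20007  P=1,RW=1,US=1,PS=0
  L1 @0x20[31] → 0x22007  P=1,RW=1,US=1,PS=0
  L2 @0x22[2] → 0x23007  P=1,RW=1,US=1,PS=0
  ✓ 0x23FD6  — 3 lookups
#2 VA=0x1C2604BF5 (r,kernel):
  L0 @0x17[7] → 0x24007  P=1,RW=1,US=1,PS=0
  L1 @0x24[19] → 0x27007  P=1,RW=1,US=1,PS=0
  L2 @0x27[4] → 0x28007  P=1,RW=1,US=1,PS=0
  ✓ 0x28BF5  — 3 lookups
#3 VA=0x14020051F (r,kernel):
  L0 @0x17[5] → 0x2B007  P=1,RW=1,US=1,PS=0
  L1 @0x2B[1] → 0x2C087  P=1,RW=1,US=1,PS=1
  ✓ 0x2C51F (huge @L1)  — 2 lookups
#4 VA=0x201007182 (r,kernel):
  L0 @0x17[8] → 0x2D007  P=1,RW=1,US=1,PS=0
  L1 @0x2D[8] → 0x2F007  P=1,RW=1,US=1,PS=0
  L2 @0x2F[7] → 0x32007  P=1,RW=1,US=1,PS=0
  ✓ 0x32182  — 3 lookups

Access #3 PA: 0x2C51F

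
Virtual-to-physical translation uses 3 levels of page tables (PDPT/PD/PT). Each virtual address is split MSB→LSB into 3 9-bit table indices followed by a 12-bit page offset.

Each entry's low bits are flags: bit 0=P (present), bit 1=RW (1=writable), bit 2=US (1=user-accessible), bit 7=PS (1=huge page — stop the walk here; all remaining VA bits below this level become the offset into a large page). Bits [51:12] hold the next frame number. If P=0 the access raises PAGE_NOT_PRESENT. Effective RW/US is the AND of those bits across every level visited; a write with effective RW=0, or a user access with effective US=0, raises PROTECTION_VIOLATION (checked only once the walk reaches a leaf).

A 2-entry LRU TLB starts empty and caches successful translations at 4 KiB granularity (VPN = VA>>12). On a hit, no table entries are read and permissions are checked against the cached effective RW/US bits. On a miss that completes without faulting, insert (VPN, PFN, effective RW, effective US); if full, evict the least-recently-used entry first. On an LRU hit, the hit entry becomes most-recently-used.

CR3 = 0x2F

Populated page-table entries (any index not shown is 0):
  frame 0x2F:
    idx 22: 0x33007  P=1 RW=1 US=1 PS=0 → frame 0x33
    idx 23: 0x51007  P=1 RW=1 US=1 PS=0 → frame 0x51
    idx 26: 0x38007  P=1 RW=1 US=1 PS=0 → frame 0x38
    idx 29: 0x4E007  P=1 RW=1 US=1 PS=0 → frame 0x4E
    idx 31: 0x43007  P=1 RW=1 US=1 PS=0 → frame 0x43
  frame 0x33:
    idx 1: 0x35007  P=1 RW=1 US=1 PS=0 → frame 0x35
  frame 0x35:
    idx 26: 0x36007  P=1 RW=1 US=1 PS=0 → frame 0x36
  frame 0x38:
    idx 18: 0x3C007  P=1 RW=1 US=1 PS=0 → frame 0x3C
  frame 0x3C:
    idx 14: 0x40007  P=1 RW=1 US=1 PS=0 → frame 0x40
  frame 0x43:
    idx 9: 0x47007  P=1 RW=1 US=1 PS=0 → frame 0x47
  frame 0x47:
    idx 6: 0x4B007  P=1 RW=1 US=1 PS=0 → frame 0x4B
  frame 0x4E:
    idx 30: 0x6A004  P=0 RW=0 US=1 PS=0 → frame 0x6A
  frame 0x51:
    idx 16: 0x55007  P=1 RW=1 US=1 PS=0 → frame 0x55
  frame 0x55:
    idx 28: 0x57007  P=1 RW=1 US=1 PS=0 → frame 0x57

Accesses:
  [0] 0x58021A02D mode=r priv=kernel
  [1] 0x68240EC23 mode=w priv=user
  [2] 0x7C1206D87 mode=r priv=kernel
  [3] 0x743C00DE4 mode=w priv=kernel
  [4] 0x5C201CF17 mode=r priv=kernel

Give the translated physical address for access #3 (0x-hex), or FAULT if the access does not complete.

Walk each access:
#0 VA=0x58021A02D (r,kernel):
  [0] read 0x2F idx=22: raw=0x33007 flags P=1 W=1 U=1 S=0
  [1] read 0x33 idx=1: raw=0x35007 flags P=1 W=1 U=1 S=0
  [2] read 0x35 idx=26: raw=0x36007 flags P=1 W=1 U=1 S=0
  ⇒ phys 0x3602D  [3 reads]
#1 VA=0x68240EC23 (w,user):
  [0] read 0x2F idx=26: raw=0x38007 flags P=1 W=1 U=1 S=0
  [1] read 0x38 idx=18: raw=0x3C007 flags P=1 W=1 U=1 S=0
  [2] read 0x3C idx=14: raw=0x40007 flags P=1 W=1 U=1 S=0
  ⇒ phys 0x40C23  [3 reads]
#2 VA=0x7C1206D87 (r,kernel):
  [0] read 0x2F idx=31: raw=0x43007 flags P=1 W=1 U=1 S=0
  [1] read 0x43 idx=9: raw=0x47007 flags P=1 W=1 U=1 S=0
  [2] read 0x47 idx=6: raw=0x4B007 flags P=1 W=1 U=1 S=0
  ⇒ phys 0x4BD87  [3 reads]
#3 VA=0x743C00DE4 (w,kernel):
  [0] read 0x2F idx=29: raw=0x4E007 flags P=1 W=1 U=1 S=0
  [1] read 0x4E idx=30: raw=0x6A004 flags P=0 W=0 U=1 S=0
  ⇒ fault: PAGE_NOT_PRESENT  — 2 lookups
#4 VA=0x5C201CF17 (r,kernel):
  [0] read 0x2F idx=23: raw=0x51007 flags P=1 W=1 U=1 S=0
  [1] read 0x51 idx=16: raw=0x55007 flags P=1 W=1 U=1 S=0
  [2] read 0x55 idx=28: raw=0x57007 flags P=1 W=1 U=1 S=0
  ⇒ phys 0x57F17  [3 reads]

Access #3 PA: FAULT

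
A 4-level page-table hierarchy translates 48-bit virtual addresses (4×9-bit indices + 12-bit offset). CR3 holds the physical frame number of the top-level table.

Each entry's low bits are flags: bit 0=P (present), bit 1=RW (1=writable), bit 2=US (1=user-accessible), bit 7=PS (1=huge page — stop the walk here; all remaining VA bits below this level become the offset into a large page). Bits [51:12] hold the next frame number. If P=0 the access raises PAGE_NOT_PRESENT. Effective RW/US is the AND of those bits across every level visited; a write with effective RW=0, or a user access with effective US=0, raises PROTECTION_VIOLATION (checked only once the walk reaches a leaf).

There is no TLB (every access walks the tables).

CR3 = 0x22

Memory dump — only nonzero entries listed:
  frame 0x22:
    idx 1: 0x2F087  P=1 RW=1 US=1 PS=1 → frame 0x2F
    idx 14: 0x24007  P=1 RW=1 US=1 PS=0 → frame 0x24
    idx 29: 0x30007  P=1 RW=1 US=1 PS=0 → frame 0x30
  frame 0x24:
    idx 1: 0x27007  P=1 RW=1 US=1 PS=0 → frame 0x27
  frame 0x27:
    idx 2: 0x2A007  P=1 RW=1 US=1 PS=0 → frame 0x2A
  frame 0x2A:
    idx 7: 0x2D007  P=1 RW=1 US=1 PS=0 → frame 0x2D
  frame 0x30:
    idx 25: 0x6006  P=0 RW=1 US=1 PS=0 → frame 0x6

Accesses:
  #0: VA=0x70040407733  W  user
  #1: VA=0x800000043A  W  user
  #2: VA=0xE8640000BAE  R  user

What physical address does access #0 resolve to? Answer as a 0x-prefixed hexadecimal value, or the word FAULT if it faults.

Walk each access:
#0 VA=0x70040407733 (w,user):
  L0: frame=0x22 idx=14 entry=0x24007 [P=1 RW=1 US=1 PS=0]
  L1: frame=0x24 idx=1 entry=0x27007 [P=1 RW=1 US=1 PS=0]
  L2: frame=0x27 idx=2 entry=0x2A007 [P=1 RW=1 US=1 PS=0]
  L3: frame=0x2A idx=7 entry=0x2D007 [P=1 RW=1 US=1 PS=0]
  ✓ 0x2D733  — 4 lookups
#1 VA=0x800000043A (w,user):
  L0: frame=0x22 idx=1 entry=0x2F087 [P=1 RW=1 US=1 PS=1]
  ✓ 0x2F43A (huge @L0)  — 1 lookups
#2 VA=0xE8640000BAE (r,user):
  L0: frame=0x22 idx=29 entry=0x30007 [P=1 RW=1 US=1 PS=0]
  L1: frame=0x30 idx=25 entry=0x6006 [P=0 RW=1 US=1 PS=0]
  ✗ PAGE_NOT_PRESENT  [2 reads]

Access #0 PA: 0x2D733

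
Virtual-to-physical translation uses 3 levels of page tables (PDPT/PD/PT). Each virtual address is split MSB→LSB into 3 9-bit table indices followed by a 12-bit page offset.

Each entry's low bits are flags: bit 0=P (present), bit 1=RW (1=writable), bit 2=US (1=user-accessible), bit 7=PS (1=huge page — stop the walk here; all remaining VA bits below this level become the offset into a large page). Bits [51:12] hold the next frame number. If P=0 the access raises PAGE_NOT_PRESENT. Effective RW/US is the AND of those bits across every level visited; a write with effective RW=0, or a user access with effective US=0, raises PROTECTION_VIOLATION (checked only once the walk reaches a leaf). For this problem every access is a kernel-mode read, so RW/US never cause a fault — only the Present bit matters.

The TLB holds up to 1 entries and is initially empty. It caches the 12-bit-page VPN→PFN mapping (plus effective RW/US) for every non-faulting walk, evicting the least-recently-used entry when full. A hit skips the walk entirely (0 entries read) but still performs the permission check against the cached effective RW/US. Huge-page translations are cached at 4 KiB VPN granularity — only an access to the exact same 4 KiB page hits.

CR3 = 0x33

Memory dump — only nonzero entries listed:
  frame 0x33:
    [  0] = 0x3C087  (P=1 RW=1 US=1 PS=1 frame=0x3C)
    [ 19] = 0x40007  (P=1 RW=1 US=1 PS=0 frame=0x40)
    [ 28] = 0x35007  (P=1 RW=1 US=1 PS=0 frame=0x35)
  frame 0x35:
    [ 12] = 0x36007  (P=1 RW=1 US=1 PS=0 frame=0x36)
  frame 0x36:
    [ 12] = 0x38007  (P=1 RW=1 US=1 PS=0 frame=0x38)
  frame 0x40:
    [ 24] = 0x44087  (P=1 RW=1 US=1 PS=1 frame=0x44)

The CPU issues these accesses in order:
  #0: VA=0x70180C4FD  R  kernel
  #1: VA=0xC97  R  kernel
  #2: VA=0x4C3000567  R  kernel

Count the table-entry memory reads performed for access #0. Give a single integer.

Trace:
#0 VA=0x70180C4FD (r,kernel):
  [0] read 0x33 idx=28: raw=0x35007 flags P=1 W=1 U=1 S=0
  [1] read 0x35 idx=12: raw=0x36007 flags P=1 W=1 U=1 S=0
  [2] read 0x36 idx=12: raw=0x38007 flags P=1 W=1 U=1 S=0
  ✓ 0x384FD  — 3 lookups
#1 VA=0xC97 (r,kernel):
  [0] read 0x33 idx=0: raw=0x3C087 flags P=1 W=1 U=1 S=1
  ✓ 0x3CC97 (huge @L0)  — 1 lookups
#2 VA=0x4C3000567 (r,kernel):
  [0] read 0x33 idx=19: raw=0x40007 flags P=1 W=1 U=1 S=0
  [1] read 0x40 idx=24: raw=0x44087 flags P=1 W=1 U=1 S=1
  ✓ 0x44567 (huge @L1)  — 2 lookups

Entries read for #0: 3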